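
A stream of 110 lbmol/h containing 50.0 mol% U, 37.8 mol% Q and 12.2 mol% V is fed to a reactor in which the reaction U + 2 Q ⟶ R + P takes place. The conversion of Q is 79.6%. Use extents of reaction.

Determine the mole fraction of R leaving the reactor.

0.177

Q reacted = 0.796 × 41.58 = 33.1 lbmol/h; ν_Q = −2, so ξ = 33.1/2 = 16.55 lbmol/h.
Outlet amounts (n = n₀ + ν ξ):
  U: 55 − 1(16.55) = 38.45
  Q: 41.58 − 2(16.55) = 8.482
  R: 0 + 1(16.55) = 16.55
  P: 0 + 1(16.55) = 16.55
  V: 13.42 (inert)
Total out = 93.45 lbmol/h; y_R = 16.55 / 93.45 = 0.1771.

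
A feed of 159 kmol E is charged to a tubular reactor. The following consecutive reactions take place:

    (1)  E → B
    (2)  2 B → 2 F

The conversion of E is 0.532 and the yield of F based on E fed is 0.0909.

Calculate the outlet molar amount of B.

70.1 kmol

Conversion of E: E consumed = 1ξ₁ = 0.532 × 159 → ξ₁ = 84.59 kmol.
Yield of F: 2ξ₂ / 159 = 0.0909 → ξ₂ = 7.227 kmol.
Outlet amounts (n = n₀ + Σ ν·ξ):
  E: 159 − 1(84.59) = 74.41
  B: 0 + 1(84.59) − 2(7.227) = 70.13
  F: 0 + 2(7.227) = 14.45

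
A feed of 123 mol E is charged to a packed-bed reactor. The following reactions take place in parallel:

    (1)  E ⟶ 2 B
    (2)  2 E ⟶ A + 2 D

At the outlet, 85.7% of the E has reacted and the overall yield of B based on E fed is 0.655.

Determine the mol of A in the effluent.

32.6 mol

Yield of B: 2ξ₁ / 123 = 0.655 → ξ₁ = 40.28 mol.
Conversion of E: 1ξ₁ + 2ξ₂ = 0.857 × 123 = 105.4 → ξ₂ = 32.56 mol.
Outlet amounts (n = n₀ + Σ ν·ξ):
  E: 123 − 1(40.28) − 2(32.56) = 17.59
  B: 0 + 2(40.28) = 80.56
  A: 0 + 1(32.56) = 32.56
  D: 0 + 2(32.56) = 65.13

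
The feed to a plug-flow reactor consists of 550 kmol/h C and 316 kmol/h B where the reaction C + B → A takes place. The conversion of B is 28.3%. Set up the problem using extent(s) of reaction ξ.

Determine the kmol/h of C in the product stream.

B reacted = 0.283 × 316 = 89.43 kmol/h; ν_B = −1, so ξ = 89.43/1 = 89.43 kmol/h.
Outlet amounts (n = n₀ + ν ξ):
  C: 550 − 1(89.43) = 460.6
  B: 316 − 1(89.43) = 226.6
  A: 0 + 1(89.43) = 89.43

461 kmol/h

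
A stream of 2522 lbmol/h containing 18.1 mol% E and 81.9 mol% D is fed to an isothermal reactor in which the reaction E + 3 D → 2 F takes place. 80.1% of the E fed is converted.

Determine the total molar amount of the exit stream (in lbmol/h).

E reacted = 0.801 × 456.5 = 365.6 lbmol/h; ν_E = −1, so ξ = 365.6/1 = 365.6 lbmol/h.
Outlet amounts (n = n₀ + ν ξ):
  E: 456.5 − 1(365.6) = 90.84
  D: 2066 − 3(365.6) = 968.6
  F: 0 + 2(365.6) = 731.3
Total out = 90.84 + 968.6 + 731.3 = 1791 lbmol/h.

1790 lbmol/h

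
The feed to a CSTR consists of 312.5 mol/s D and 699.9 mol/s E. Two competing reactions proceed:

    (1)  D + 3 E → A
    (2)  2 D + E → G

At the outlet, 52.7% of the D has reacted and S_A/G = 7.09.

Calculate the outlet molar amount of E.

296 mol/s

Conversion of D: D consumed = 0.527 × 312.5 = 164.7 mol/s = 1ξ₁ + 2ξ₂.
Selectivity: 1ξ₁ / (1ξ₂) = 7.09 → ξ₁ = 7.09 ξ₂.
Substitute: (1·7.09 + 2) ξ₂ = 164.7 → ξ₂ = 18.12 mol/s, ξ₁ = 128.5 mol/s.
Outlet amounts (n = n₀ + Σ ν·ξ):
  D: 312.5 − 1(128.5) − 2(18.12) = 147.8
  E: 699.9 − 3(128.5) − 1(18.12) = 296.4
  A: 0 + 1(128.5) = 128.5
  G: 0 + 1(18.12) = 18.12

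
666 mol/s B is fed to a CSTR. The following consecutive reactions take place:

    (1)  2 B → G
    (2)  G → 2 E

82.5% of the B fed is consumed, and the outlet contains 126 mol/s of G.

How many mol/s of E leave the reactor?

Conversion of B: B consumed = 2ξ₁ = 0.825 × 666 → ξ₁ = 274.7 mol/s.
G balance: n_G = 0 + 1ξ₁ − 1ξ₂ = 126 → ξ₂ = (1·274.7 − 126)/1 = 148.7 mol/s.
Outlet amounts (n = n₀ + Σ ν·ξ):
  B: 666 − 2(274.7) = 116.6
  G: 0 + 1(274.7) − 1(148.7) = 126
  E: 0 + 2(148.7) = 297.4

297 mol/s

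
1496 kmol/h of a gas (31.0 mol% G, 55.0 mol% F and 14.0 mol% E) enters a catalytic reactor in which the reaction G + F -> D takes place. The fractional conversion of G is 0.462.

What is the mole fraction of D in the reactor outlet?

0.167

G reacted = 0.462 × 463.8 = 214.3 kmol/h; ν_G = −1, so ξ = 214.3/1 = 214.3 kmol/h.
Outlet amounts (n = n₀ + ν ξ):
  G: 463.8 − 1(214.3) = 249.5
  F: 822.8 − 1(214.3) = 608.5
  D: 0 + 1(214.3) = 214.3
  E: 209.4 (inert)
Total out = 1282 kmol/h; y_D = 214.3 / 1282 = 0.1672.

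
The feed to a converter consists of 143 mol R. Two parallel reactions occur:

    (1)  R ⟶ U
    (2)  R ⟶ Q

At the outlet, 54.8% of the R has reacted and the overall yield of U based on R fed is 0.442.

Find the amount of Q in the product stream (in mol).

15.2 mol

Yield of U: 1ξ₁ / 143 = 0.442 → ξ₁ = 63.21 mol.
Conversion of R: 1ξ₁ + 1ξ₂ = 0.548 × 143 = 78.36 → ξ₂ = 15.16 mol.
Outlet amounts (n = n₀ + Σ ν·ξ):
  R: 143 − 1(63.21) − 1(15.16) = 64.64
  U: 0 + 1(63.21) = 63.21
  Q: 0 + 1(15.16) = 15.16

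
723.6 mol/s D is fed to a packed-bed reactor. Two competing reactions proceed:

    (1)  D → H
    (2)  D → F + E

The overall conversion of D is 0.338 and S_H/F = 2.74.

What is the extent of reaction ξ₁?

Conversion of D: D consumed = 0.338 × 723.6 = 244.6 mol/s = 1ξ₁ + 1ξ₂.
Selectivity: 1ξ₁ / (1ξ₂) = 2.74 → ξ₁ = 2.74 ξ₂.
Substitute: (1·2.74 + 1) ξ₂ = 244.6 → ξ₂ = 65.39 mol/s, ξ₁ = 179.2 mol/s.
Outlet amounts (n = n₀ + Σ ν·ξ):
  D: 723.6 − 1(179.2) − 1(65.39) = 479
  H: 0 + 1(179.2) = 179.2
  F: 0 + 1(65.39) = 65.39
  E: 0 + 1(65.39) = 65.39

ξ₁ = 179 mol/s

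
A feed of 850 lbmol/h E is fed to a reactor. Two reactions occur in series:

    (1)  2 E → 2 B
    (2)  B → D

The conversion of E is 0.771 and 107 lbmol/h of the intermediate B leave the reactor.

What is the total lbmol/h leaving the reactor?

Conversion of E: E consumed = 2ξ₁ = 0.771 × 850 → ξ₁ = 327.7 lbmol/h.
B balance: n_B = 0 + 2ξ₁ − 1ξ₂ = 107 → ξ₂ = (2·327.7 − 107)/1 = 548.4 lbmol/h.
Outlet amounts (n = n₀ + Σ ν·ξ):
  E: 850 − 2(327.7) = 194.6
  B: 0 + 2(327.7) − 1(548.4) = 107
  D: 0 + 1(548.4) = 548.4
Total out = 194.6 + 107 + 548.4 = 850 lbmol/h.

850 lbmol/h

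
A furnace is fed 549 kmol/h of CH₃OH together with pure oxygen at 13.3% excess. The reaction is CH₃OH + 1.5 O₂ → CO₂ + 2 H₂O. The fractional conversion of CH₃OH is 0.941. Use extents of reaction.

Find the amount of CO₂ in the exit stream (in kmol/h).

517 kmol/h

Stoichiometric O₂ = 1.5 × 549 = 823.5 kmol/h; O₂ fed = 823.5 × 1.133 = 933 kmol/h.
Fuel reacted = 0.941 × 549 → ξ = 516.6 kmol/h.
Outlet (n = n₀ + ν ξ):
  CH₃OH: 549 − 1(516.6) = 32.39
  O₂: 933 − 1.5(516.6) = 158.1
  CO₂: 0 + 1(516.6) = 516.6
  H₂O: 0 + 2(516.6) = 1033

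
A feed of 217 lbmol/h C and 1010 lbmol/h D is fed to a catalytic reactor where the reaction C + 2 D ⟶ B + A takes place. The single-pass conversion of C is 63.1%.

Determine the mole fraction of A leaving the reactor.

C reacted = 0.631 × 217 = 136.9 lbmol/h; ν_C = −1, so ξ = 136.9/1 = 136.9 lbmol/h.
Outlet amounts (n = n₀ + ν ξ):
  C: 217 − 1(136.9) = 80.07
  D: 1010 − 2(136.9) = 736.1
  B: 0 + 1(136.9) = 136.9
  A: 0 + 1(136.9) = 136.9
Total out = 1090 lbmol/h; y_A = 136.9 / 1090 = 0.1256.

0.126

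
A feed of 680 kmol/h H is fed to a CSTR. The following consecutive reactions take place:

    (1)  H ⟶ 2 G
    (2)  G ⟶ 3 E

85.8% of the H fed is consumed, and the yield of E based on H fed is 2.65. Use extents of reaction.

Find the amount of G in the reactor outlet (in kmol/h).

Conversion of H: H consumed = 1ξ₁ = 0.858 × 680 → ξ₁ = 583.4 kmol/h.
Yield of E: 3ξ₂ / 680 = 2.65 → ξ₂ = 600.7 kmol/h.
Outlet amounts (n = n₀ + Σ ν·ξ):
  H: 680 − 1(583.4) = 96.56
  G: 0 + 2(583.4) − 1(600.7) = 566.2
  E: 0 + 3(600.7) = 1802

566 kmol/h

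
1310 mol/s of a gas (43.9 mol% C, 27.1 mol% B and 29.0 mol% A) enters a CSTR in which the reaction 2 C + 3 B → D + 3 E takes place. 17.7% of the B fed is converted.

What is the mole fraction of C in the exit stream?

0.414

B reacted = 0.177 × 355 = 62.84 mol/s; ν_B = −3, so ξ = 62.84/3 = 20.95 mol/s.
Outlet amounts (n = n₀ + ν ξ):
  C: 575.1 − 2(20.95) = 533.2
  B: 355 − 3(20.95) = 292.2
  D: 0 + 1(20.95) = 20.95
  E: 0 + 3(20.95) = 62.84
  A: 379.9 (inert)
Total out = 1289 mol/s; y_C = 533.2 / 1289 = 0.4136.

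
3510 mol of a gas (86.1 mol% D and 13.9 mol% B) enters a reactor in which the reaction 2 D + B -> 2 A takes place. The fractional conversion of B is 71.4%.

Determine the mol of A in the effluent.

B reacted = 0.714 × 487.9 = 348.4 mol; ν_B = −1, so ξ = 348.4/1 = 348.4 mol.
Outlet amounts (n = n₀ + ν ξ):
  D: 3022 − 2(348.4) = 2325
  B: 487.9 − 1(348.4) = 139.5
  A: 0 + 2(348.4) = 696.7

697 mol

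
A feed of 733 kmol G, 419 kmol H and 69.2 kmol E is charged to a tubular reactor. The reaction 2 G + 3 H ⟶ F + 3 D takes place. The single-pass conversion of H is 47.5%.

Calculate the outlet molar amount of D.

199 kmol

H reacted = 0.475 × 419 = 199 kmol; ν_H = −3, so ξ = 199/3 = 66.34 kmol.
Outlet amounts (n = n₀ + ν ξ):
  G: 733 − 2(66.34) = 600.3
  H: 419 − 3(66.34) = 220
  F: 0 + 1(66.34) = 66.34
  D: 0 + 3(66.34) = 199
  E: 69.2 (inert)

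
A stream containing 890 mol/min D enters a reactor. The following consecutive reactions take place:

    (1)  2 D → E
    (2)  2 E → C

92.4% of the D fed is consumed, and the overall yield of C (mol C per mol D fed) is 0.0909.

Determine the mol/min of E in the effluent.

Conversion of D: D consumed = 2ξ₁ = 0.924 × 890 → ξ₁ = 411.2 mol/min.
Yield of C: 1ξ₂ / 890 = 0.0909 → ξ₂ = 80.9 mol/min.
Outlet amounts (n = n₀ + Σ ν·ξ):
  D: 890 − 2(411.2) = 67.64
  E: 0 + 1(411.2) − 2(80.9) = 249.4
  C: 0 + 1(80.9) = 80.9

249 mol/min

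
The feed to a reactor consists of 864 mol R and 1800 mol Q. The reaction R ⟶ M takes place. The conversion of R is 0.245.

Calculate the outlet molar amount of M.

R reacted = 0.245 × 864 = 211.7 mol; ν_R = −1, so ξ = 211.7/1 = 211.7 mol.
Outlet amounts (n = n₀ + ν ξ):
  R: 864 − 1(211.7) = 652.3
  M: 0 + 1(211.7) = 211.7
  Q: 1800 (inert)

212 mol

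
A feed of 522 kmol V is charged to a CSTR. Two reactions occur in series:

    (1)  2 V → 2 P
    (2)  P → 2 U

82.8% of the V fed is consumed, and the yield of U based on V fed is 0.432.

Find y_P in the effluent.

0.503

Conversion of V: V consumed = 2ξ₁ = 0.828 × 522 → ξ₁ = 216.1 kmol.
Yield of U: 2ξ₂ / 522 = 0.432 → ξ₂ = 112.8 kmol.
Outlet amounts (n = n₀ + Σ ν·ξ):
  V: 522 − 2(216.1) = 89.78
  P: 0 + 2(216.1) − 1(112.8) = 319.5
  U: 0 + 2(112.8) = 225.5
Total out = 634.8 kmol; y_P = 319.5 / 634.8 = 0.5033.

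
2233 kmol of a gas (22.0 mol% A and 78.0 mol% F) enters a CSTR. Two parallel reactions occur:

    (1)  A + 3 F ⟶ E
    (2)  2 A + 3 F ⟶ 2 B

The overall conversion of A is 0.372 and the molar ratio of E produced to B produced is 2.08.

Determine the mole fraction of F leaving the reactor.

Conversion of A: A consumed = 0.372 × 491.3 = 182.7 kmol = 1ξ₁ + 2ξ₂.
Selectivity: 1ξ₁ / (2ξ₂) = 2.08 → ξ₁ = 4.16 ξ₂.
Substitute: (1·4.16 + 2) ξ₂ = 182.7 → ξ₂ = 29.67 kmol, ξ₁ = 123.4 kmol.
Outlet amounts (n = n₀ + Σ ν·ξ):
  A: 491.3 − 1(123.4) − 2(29.67) = 308.5
  F: 1742 − 3(123.4) − 3(29.67) = 1282
  E: 0 + 1(123.4) = 123.4
  B: 0 + 2(29.67) = 59.33
Total out = 1774 kmol; y_F = 1282 / 1774 = 0.723.

0.723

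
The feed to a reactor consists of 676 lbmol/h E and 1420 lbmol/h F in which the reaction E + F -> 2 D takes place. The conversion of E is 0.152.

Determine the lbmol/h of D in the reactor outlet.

E reacted = 0.152 × 676 = 102.8 lbmol/h; ν_E = −1, so ξ = 102.8/1 = 102.8 lbmol/h.
Outlet amounts (n = n₀ + ν ξ):
  E: 676 − 1(102.8) = 573.2
  F: 1420 − 1(102.8) = 1317
  D: 0 + 2(102.8) = 205.5

206 lbmol/h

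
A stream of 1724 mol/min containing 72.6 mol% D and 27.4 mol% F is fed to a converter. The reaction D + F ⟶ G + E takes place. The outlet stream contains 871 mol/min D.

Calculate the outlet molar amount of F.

For D: n = n₀ − 1ξ → 871 = 1252 − 1ξ, giving ξ = 380.6 mol/min.
Outlet amounts (n = n₀ + ν ξ):
  D: 1252 − 1(380.6) = 871
  F: 472.4 − 1(380.6) = 91.75
  G: 0 + 1(380.6) = 380.6
  E: 0 + 1(380.6) = 380.6

91.8 mol/min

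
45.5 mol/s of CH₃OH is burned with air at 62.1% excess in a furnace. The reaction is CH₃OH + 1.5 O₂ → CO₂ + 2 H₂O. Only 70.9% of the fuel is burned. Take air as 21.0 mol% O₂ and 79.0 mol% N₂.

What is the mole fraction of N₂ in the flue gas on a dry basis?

Stoichiometric O₂ = 1.5 × 45.5 = 68.25 mol/s; O₂ fed = 68.25 × 1.621 = 110.6 mol/s.
N₂ fed = 110.6 × 79/21 = 416.2 mol/s.
Fuel reacted = 0.709 × 45.5 → ξ = 32.26 mol/s.
Outlet (n = n₀ + ν ξ):
  CH₃OH: 45.5 − 1(32.26) = 13.24
  O₂: 110.6 − 1.5(32.26) = 62.24
  N₂: 416.2 (inert)
  CO₂: 0 + 1(32.26) = 32.26
  H₂O: 0 + 2(32.26) = 64.52
Dry total = 523.9 mol/s; y_N₂ (dry) = 416.2 / 523.9 = 0.7944.

0.794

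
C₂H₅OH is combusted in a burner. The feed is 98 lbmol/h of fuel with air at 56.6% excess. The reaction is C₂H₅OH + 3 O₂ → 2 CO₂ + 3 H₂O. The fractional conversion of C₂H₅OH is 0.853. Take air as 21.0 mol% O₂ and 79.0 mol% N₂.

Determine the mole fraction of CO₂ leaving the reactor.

Stoichiometric O₂ = 3 × 98 = 294 lbmol/h; O₂ fed = 294 × 1.566 = 460.4 lbmol/h.
N₂ fed = 460.4 × 79/21 = 1732 lbmol/h.
Fuel reacted = 0.853 × 98 → ξ = 83.59 lbmol/h.
Outlet (n = n₀ + ν ξ):
  C₂H₅OH: 98 − 1(83.59) = 14.41
  O₂: 460.4 − 3(83.59) = 209.6
  N₂: 1732 (inert)
  CO₂: 0 + 2(83.59) = 167.2
  H₂O: 0 + 3(83.59) = 250.8
Total out = 2374 lbmol/h; y_CO₂ = 167.2 / 2374 = 0.07042.

0.0704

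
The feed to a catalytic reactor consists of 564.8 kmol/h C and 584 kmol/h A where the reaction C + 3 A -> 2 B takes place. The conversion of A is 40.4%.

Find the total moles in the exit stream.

A reacted = 0.404 × 584 = 235.9 kmol/h; ν_A = −3, so ξ = 235.9/3 = 78.65 kmol/h.
Outlet amounts (n = n₀ + ν ξ):
  C: 564.8 − 1(78.65) = 486.2
  A: 584 − 3(78.65) = 348.1
  B: 0 + 2(78.65) = 157.3
Total out = 486.2 + 348.1 + 157.3 = 991.5 kmol/h.

992 kmol/h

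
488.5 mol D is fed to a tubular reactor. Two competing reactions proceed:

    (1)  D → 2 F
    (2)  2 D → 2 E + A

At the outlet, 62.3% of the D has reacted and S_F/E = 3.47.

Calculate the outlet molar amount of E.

Conversion of D: D consumed = 0.623 × 488.5 = 304.3 mol = 1ξ₁ + 2ξ₂.
Selectivity: 2ξ₁ / (2ξ₂) = 3.47 → ξ₁ = 3.47 ξ₂.
Substitute: (1·3.47 + 2) ξ₂ = 304.3 → ξ₂ = 55.64 mol, ξ₁ = 193.1 mol.
Outlet amounts (n = n₀ + Σ ν·ξ):
  D: 488.5 − 1(193.1) − 2(55.64) = 184.2
  F: 0 + 2(193.1) = 386.1
  E: 0 + 2(55.64) = 111.3
  A: 0 + 1(55.64) = 55.64

111 mol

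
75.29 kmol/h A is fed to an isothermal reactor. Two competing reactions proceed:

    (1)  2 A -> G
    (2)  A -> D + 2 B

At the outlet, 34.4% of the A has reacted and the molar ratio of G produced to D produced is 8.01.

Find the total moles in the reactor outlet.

66.1 kmol/h

Conversion of A: A consumed = 0.344 × 75.29 = 25.9 kmol/h = 2ξ₁ + 1ξ₂.
Selectivity: 1ξ₁ / (1ξ₂) = 8.01 → ξ₁ = 8.01 ξ₂.
Substitute: (2·8.01 + 1) ξ₂ = 25.9 → ξ₂ = 1.522 kmol/h, ξ₁ = 12.19 kmol/h.
Outlet amounts (n = n₀ + Σ ν·ξ):
  A: 75.29 − 2(12.19) − 1(1.522) = 49.39
  G: 0 + 1(12.19) = 12.19
  D: 0 + 1(1.522) = 1.522
  B: 0 + 2(1.522) = 3.043
Total out = 49.39 + 12.19 + 1.522 + 3.043 = 66.14 kmol/h.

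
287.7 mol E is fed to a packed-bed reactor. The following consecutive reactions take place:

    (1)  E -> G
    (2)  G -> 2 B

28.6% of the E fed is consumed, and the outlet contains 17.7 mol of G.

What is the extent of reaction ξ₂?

Conversion of E: E consumed = 1ξ₁ = 0.286 × 287.7 → ξ₁ = 82.28 mol.
G balance: n_G = 0 + 1ξ₁ − 1ξ₂ = 17.7 → ξ₂ = (1·82.28 − 17.7)/1 = 64.58 mol.
Outlet amounts (n = n₀ + Σ ν·ξ):
  E: 287.7 − 1(82.28) = 205.4
  G: 0 + 1(82.28) − 1(64.58) = 17.7
  B: 0 + 2(64.58) = 129.2

ξ₂ = 64.6 mol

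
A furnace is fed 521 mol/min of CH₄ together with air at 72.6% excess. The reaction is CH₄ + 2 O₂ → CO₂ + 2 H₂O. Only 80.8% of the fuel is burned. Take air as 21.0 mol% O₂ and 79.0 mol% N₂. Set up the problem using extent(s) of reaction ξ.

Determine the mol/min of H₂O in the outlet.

Stoichiometric O₂ = 2 × 521 = 1042 mol/min; O₂ fed = 1042 × 1.726 = 1798 mol/min.
N₂ fed = 1798 × 79/21 = 6766 mol/min.
Fuel reacted = 0.808 × 521 → ξ = 421 mol/min.
Outlet (n = n₀ + ν ξ):
  CH₄: 521 − 1(421) = 100
  O₂: 1798 − 2(421) = 956.6
  N₂: 6766 (inert)
  CO₂: 0 + 1(421) = 421
  H₂O: 0 + 2(421) = 841.9

842 mol/min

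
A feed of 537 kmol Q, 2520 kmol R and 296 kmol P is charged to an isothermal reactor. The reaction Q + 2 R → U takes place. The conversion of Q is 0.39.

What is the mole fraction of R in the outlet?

Q reacted = 0.39 × 537 = 209.4 kmol; ν_Q = −1, so ξ = 209.4/1 = 209.4 kmol.
Outlet amounts (n = n₀ + ν ξ):
  Q: 537 − 1(209.4) = 327.6
  R: 2520 − 2(209.4) = 2101
  U: 0 + 1(209.4) = 209.4
  P: 296 (inert)
Total out = 2934 kmol; y_R = 2101 / 2934 = 0.7161.

0.716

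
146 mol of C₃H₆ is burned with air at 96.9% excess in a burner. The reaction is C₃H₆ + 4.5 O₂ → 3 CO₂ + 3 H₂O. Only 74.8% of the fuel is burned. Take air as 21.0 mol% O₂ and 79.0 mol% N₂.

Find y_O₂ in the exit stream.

0.126

Stoichiometric O₂ = 4.5 × 146 = 657 mol; O₂ fed = 657 × 1.969 = 1294 mol.
N₂ fed = 1294 × 79/21 = 4867 mol.
Fuel reacted = 0.748 × 146 → ξ = 109.2 mol.
Outlet (n = n₀ + ν ξ):
  C₃H₆: 146 − 1(109.2) = 36.79
  O₂: 1294 − 4.5(109.2) = 802.2
  N₂: 4867 (inert)
  CO₂: 0 + 3(109.2) = 327.6
  H₂O: 0 + 3(109.2) = 327.6
Total out = 6361 mol; y_O₂ = 802.2 / 6361 = 0.1261.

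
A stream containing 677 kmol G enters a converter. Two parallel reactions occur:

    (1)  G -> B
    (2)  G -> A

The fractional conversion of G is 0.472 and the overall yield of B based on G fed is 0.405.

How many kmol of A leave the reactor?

45.4 kmol

Yield of B: 1ξ₁ / 677 = 0.405 → ξ₁ = 274.2 kmol.
Conversion of G: 1ξ₁ + 1ξ₂ = 0.472 × 677 = 319.5 → ξ₂ = 45.36 kmol.
Outlet amounts (n = n₀ + Σ ν·ξ):
  G: 677 − 1(274.2) − 1(45.36) = 357.5
  B: 0 + 1(274.2) = 274.2
  A: 0 + 1(45.36) = 45.36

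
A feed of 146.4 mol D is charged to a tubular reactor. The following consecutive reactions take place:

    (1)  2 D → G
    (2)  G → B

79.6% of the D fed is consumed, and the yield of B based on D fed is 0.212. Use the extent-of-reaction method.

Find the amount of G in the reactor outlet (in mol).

27.2 mol

Conversion of D: D consumed = 2ξ₁ = 0.796 × 146.4 → ξ₁ = 58.27 mol.
Yield of B: 1ξ₂ / 146.4 = 0.212 → ξ₂ = 31.04 mol.
Outlet amounts (n = n₀ + Σ ν·ξ):
  D: 146.4 − 2(58.27) = 29.87
  G: 0 + 1(58.27) − 1(31.04) = 27.23
  B: 0 + 1(31.04) = 31.04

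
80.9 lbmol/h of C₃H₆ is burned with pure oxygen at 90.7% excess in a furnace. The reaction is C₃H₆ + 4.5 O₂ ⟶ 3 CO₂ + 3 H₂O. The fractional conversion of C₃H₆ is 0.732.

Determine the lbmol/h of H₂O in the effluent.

178 lbmol/h

Stoichiometric O₂ = 4.5 × 80.9 = 364.1 lbmol/h; O₂ fed = 364.1 × 1.907 = 694.2 lbmol/h.
Fuel reacted = 0.732 × 80.9 → ξ = 59.22 lbmol/h.
Outlet (n = n₀ + ν ξ):
  C₃H₆: 80.9 − 1(59.22) = 21.68
  O₂: 694.2 − 4.5(59.22) = 427.8
  CO₂: 0 + 3(59.22) = 177.7
  H₂O: 0 + 3(59.22) = 177.7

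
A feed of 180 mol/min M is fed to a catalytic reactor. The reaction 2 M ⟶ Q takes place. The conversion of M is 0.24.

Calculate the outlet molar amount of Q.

21.6 mol/min

M reacted = 0.24 × 180 = 43.2 mol/min; ν_M = −2, so ξ = 43.2/2 = 21.6 mol/min.
Outlet amounts (n = n₀ + ν ξ):
  M: 180 − 2(21.6) = 136.8
  Q: 0 + 1(21.6) = 21.6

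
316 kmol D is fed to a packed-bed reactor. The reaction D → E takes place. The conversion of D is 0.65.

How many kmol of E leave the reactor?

D reacted = 0.65 × 316 = 205.4 kmol; ν_D = −1, so ξ = 205.4/1 = 205.4 kmol.
Outlet amounts (n = n₀ + ν ξ):
  D: 316 − 1(205.4) = 110.6
  E: 0 + 1(205.4) = 205.4

205 kmol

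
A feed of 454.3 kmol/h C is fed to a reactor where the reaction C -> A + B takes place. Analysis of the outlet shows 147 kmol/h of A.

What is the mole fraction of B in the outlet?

For A: n = n₀ + 1ξ → 147 = 0 + 1ξ, giving ξ = 147 kmol/h.
Outlet amounts (n = n₀ + ν ξ):
  C: 454.3 − 1(147) = 307.3
  A: 0 + 1(147) = 147
  B: 0 + 1(147) = 147
Total out = 601.3 kmol/h; y_B = 147 / 601.3 = 0.2445.

0.244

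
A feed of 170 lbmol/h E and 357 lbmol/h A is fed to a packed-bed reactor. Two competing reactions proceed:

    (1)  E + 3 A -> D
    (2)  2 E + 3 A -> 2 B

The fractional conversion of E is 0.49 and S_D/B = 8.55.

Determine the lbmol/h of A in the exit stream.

Conversion of E: E consumed = 0.49 × 170 = 83.3 lbmol/h = 1ξ₁ + 2ξ₂.
Selectivity: 1ξ₁ / (2ξ₂) = 8.55 → ξ₁ = 17.1 ξ₂.
Substitute: (1·17.1 + 2) ξ₂ = 83.3 → ξ₂ = 4.361 lbmol/h, ξ₁ = 74.58 lbmol/h.
Outlet amounts (n = n₀ + Σ ν·ξ):
  E: 170 − 1(74.58) − 2(4.361) = 86.7
  A: 357 − 3(74.58) − 3(4.361) = 120.2
  D: 0 + 1(74.58) = 74.58
  B: 0 + 2(4.361) = 8.723

120 lbmol/h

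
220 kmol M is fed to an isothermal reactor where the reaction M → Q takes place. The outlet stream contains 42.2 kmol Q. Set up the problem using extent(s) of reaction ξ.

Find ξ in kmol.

ξ = 42.2 kmol

For Q: n = n₀ + 1ξ → 42.2 = 0 + 1ξ, giving ξ = 42.2 kmol.
Outlet amounts (n = n₀ + ν ξ):
  M: 220 − 1(42.2) = 177.8
  Q: 0 + 1(42.2) = 42.2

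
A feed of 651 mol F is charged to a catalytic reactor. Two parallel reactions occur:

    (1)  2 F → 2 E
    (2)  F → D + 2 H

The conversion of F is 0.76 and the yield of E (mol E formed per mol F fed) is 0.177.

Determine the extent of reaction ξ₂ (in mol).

ξ₂ = 380 mol

Yield of E: 2ξ₁ / 651 = 0.177 → ξ₁ = 57.61 mol.
Conversion of F: 2ξ₁ + 1ξ₂ = 0.76 × 651 = 494.8 → ξ₂ = 379.5 mol.
Outlet amounts (n = n₀ + Σ ν·ξ):
  F: 651 − 2(57.61) − 1(379.5) = 156.2
  E: 0 + 2(57.61) = 115.2
  D: 0 + 1(379.5) = 379.5
  H: 0 + 2(379.5) = 759.1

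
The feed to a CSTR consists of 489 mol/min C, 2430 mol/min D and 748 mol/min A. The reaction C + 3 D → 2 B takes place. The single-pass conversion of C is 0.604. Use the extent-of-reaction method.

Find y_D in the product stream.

0.502

C reacted = 0.604 × 489 = 295.4 mol/min; ν_C = −1, so ξ = 295.4/1 = 295.4 mol/min.
Outlet amounts (n = n₀ + ν ξ):
  C: 489 − 1(295.4) = 193.6
  D: 2430 − 3(295.4) = 1544
  B: 0 + 2(295.4) = 590.7
  A: 748 (inert)
Total out = 3076 mol/min; y_D = 1544 / 3076 = 0.5019.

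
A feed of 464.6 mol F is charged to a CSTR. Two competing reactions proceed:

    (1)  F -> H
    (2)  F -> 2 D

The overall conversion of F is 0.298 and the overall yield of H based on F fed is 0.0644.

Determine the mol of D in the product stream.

Yield of H: 1ξ₁ / 464.6 = 0.0644 → ξ₁ = 29.92 mol.
Conversion of F: 1ξ₁ + 1ξ₂ = 0.298 × 464.6 = 138.5 → ξ₂ = 108.5 mol.
Outlet amounts (n = n₀ + Σ ν·ξ):
  F: 464.6 − 1(29.92) − 1(108.5) = 326.1
  H: 0 + 1(29.92) = 29.92
  D: 0 + 2(108.5) = 217.1

217 mol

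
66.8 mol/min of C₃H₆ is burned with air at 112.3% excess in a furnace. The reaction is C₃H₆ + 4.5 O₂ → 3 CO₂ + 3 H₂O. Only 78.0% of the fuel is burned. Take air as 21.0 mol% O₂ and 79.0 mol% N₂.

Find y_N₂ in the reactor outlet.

Stoichiometric O₂ = 4.5 × 66.8 = 300.6 mol/min; O₂ fed = 300.6 × 2.123 = 638.2 mol/min.
N₂ fed = 638.2 × 79/21 = 2401 mol/min.
Fuel reacted = 0.78 × 66.8 → ξ = 52.1 mol/min.
Outlet (n = n₀ + ν ξ):
  C₃H₆: 66.8 − 1(52.1) = 14.7
  O₂: 638.2 − 4.5(52.1) = 403.7
  N₂: 2401 (inert)
  CO₂: 0 + 3(52.1) = 156.3
  H₂O: 0 + 3(52.1) = 156.3
Total out = 3132 mol/min; y_N₂ = 2401 / 3132 = 0.7666.

0.767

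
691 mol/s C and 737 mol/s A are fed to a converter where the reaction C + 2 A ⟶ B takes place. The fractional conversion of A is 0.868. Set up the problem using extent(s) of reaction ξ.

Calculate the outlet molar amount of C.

371 mol/s

A reacted = 0.868 × 737 = 639.7 mol/s; ν_A = −2, so ξ = 639.7/2 = 319.9 mol/s.
Outlet amounts (n = n₀ + ν ξ):
  C: 691 − 1(319.9) = 371.1
  A: 737 − 2(319.9) = 97.28
  B: 0 + 1(319.9) = 319.9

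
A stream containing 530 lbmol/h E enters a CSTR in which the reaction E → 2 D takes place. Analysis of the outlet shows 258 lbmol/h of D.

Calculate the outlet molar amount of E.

401 lbmol/h

For D: n = n₀ + 2ξ → 258 = 0 + 2ξ, giving ξ = 129 lbmol/h.
Outlet amounts (n = n₀ + ν ξ):
  E: 530 − 1(129) = 401
  D: 0 + 2(129) = 258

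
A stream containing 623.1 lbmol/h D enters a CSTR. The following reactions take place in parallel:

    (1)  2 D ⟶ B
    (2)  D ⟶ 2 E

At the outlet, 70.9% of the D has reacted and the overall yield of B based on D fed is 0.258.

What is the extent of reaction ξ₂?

Yield of B: 1ξ₁ / 623.1 = 0.258 → ξ₁ = 160.8 lbmol/h.
Conversion of D: 2ξ₁ + 1ξ₂ = 0.709 × 623.1 = 441.8 → ξ₂ = 120.3 lbmol/h.
Outlet amounts (n = n₀ + Σ ν·ξ):
  D: 623.1 − 2(160.8) − 1(120.3) = 181.3
  B: 0 + 1(160.8) = 160.8
  E: 0 + 2(120.3) = 240.5

ξ₂ = 120 lbmol/h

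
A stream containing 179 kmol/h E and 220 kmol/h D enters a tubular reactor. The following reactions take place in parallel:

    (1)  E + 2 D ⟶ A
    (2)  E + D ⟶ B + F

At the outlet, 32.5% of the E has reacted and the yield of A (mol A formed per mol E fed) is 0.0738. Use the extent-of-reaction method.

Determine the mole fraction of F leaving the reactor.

0.121

Yield of A: 1ξ₁ / 179 = 0.0738 → ξ₁ = 13.21 kmol/h.
Conversion of E: 1ξ₁ + 1ξ₂ = 0.325 × 179 = 58.18 → ξ₂ = 44.96 kmol/h.
Outlet amounts (n = n₀ + Σ ν·ξ):
  E: 179 − 1(13.21) − 1(44.96) = 120.8
  D: 220 − 2(13.21) − 1(44.96) = 148.6
  A: 0 + 1(13.21) = 13.21
  B: 0 + 1(44.96) = 44.96
  F: 0 + 1(44.96) = 44.96
Total out = 372.6 kmol/h; y_F = 44.96 / 372.6 = 0.1207.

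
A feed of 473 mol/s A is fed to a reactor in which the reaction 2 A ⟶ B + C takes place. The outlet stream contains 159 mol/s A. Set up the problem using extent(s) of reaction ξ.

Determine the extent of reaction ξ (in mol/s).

For A: n = n₀ − 2ξ → 159 = 473 − 2ξ, giving ξ = 157 mol/s.
Outlet amounts (n = n₀ + ν ξ):
  A: 473 − 2(157) = 159
  B: 0 + 1(157) = 157
  C: 0 + 1(157) = 157

ξ = 157 mol/s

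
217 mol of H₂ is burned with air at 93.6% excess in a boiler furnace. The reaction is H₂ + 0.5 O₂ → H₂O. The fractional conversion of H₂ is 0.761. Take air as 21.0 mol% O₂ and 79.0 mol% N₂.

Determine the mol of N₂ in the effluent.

Stoichiometric O₂ = 0.5 × 217 = 108.5 mol; O₂ fed = 108.5 × 1.936 = 210.1 mol.
N₂ fed = 210.1 × 79/21 = 790.2 mol.
Fuel reacted = 0.761 × 217 → ξ = 165.1 mol.
Outlet (n = n₀ + ν ξ):
  H₂: 217 − 1(165.1) = 51.86
  O₂: 210.1 − 0.5(165.1) = 127.5
  N₂: 790.2 (inert)
  H₂O: 0 + 1(165.1) = 165.1

790 mol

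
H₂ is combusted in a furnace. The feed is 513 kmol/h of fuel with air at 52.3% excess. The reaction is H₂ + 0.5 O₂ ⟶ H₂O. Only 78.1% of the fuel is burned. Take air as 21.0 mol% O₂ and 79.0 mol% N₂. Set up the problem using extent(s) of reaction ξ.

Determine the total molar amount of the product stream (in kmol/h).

2170 kmol/h

Stoichiometric O₂ = 0.5 × 513 = 256.5 kmol/h; O₂ fed = 256.5 × 1.523 = 390.6 kmol/h.
N₂ fed = 390.6 × 79/21 = 1470 kmol/h.
Fuel reacted = 0.781 × 513 → ξ = 400.7 kmol/h.
Outlet (n = n₀ + ν ξ):
  H₂: 513 − 1(400.7) = 112.3
  O₂: 390.6 − 0.5(400.7) = 190.3
  N₂: 1470 (inert)
  H₂O: 0 + 1(400.7) = 400.7
Total out = 112.3 + 190.3 + 1470 + 400.7 = 2173 kmol/h.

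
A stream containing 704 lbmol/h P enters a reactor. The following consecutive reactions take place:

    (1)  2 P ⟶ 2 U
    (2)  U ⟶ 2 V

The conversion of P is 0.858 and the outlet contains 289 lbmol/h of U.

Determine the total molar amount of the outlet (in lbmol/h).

1020 lbmol/h

Conversion of P: P consumed = 2ξ₁ = 0.858 × 704 → ξ₁ = 302 lbmol/h.
U balance: n_U = 0 + 2ξ₁ − 1ξ₂ = 289 → ξ₂ = (2·302 − 289)/1 = 315 lbmol/h.
Outlet amounts (n = n₀ + Σ ν·ξ):
  P: 704 − 2(302) = 99.97
  U: 0 + 2(302) − 1(315) = 289
  V: 0 + 2(315) = 630.1
Total out = 99.97 + 289 + 630.1 = 1019 lbmol/h.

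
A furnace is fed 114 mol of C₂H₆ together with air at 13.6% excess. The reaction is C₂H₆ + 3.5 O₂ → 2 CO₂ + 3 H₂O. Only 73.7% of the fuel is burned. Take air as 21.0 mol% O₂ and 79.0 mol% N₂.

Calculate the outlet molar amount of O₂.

Stoichiometric O₂ = 3.5 × 114 = 399 mol; O₂ fed = 399 × 1.136 = 453.3 mol.
N₂ fed = 453.3 × 79/21 = 1705 mol.
Fuel reacted = 0.737 × 114 → ξ = 84.02 mol.
Outlet (n = n₀ + ν ξ):
  C₂H₆: 114 − 1(84.02) = 29.98
  O₂: 453.3 − 3.5(84.02) = 159.2
  N₂: 1705 (inert)
  CO₂: 0 + 2(84.02) = 168
  H₂O: 0 + 3(84.02) = 252.1

159 mol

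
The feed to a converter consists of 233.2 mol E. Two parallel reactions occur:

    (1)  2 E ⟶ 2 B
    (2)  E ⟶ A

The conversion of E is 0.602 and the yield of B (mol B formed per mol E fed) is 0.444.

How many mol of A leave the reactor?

36.8 mol

Yield of B: 2ξ₁ / 233.2 = 0.444 → ξ₁ = 51.77 mol.
Conversion of E: 2ξ₁ + 1ξ₂ = 0.602 × 233.2 = 140.4 → ξ₂ = 36.85 mol.
Outlet amounts (n = n₀ + Σ ν·ξ):
  E: 233.2 − 2(51.77) − 1(36.85) = 92.81
  B: 0 + 2(51.77) = 103.5
  A: 0 + 1(36.85) = 36.85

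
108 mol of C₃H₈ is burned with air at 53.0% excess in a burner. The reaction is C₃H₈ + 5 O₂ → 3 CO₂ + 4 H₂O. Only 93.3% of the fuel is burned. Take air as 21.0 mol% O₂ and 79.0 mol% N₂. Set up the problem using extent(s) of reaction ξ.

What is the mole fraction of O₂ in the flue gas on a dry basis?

Stoichiometric O₂ = 5 × 108 = 540 mol; O₂ fed = 540 × 1.530 = 826.2 mol.
N₂ fed = 826.2 × 79/21 = 3108 mol.
Fuel reacted = 0.933 × 108 → ξ = 100.8 mol.
Outlet (n = n₀ + ν ξ):
  C₃H₈: 108 − 1(100.8) = 7.236
  O₂: 826.2 − 5(100.8) = 322.4
  N₂: 3108 (inert)
  CO₂: 0 + 3(100.8) = 302.3
  H₂O: 0 + 4(100.8) = 403.1
Dry total = 3740 mol; y_O₂ (dry) = 322.4 / 3740 = 0.0862.

0.0862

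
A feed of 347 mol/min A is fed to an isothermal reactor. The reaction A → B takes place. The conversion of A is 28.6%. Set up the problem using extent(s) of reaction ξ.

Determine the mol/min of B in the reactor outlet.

99.2 mol/min

A reacted = 0.286 × 347 = 99.24 mol/min; ν_A = −1, so ξ = 99.24/1 = 99.24 mol/min.
Outlet amounts (n = n₀ + ν ξ):
  A: 347 − 1(99.24) = 247.8
  B: 0 + 1(99.24) = 99.24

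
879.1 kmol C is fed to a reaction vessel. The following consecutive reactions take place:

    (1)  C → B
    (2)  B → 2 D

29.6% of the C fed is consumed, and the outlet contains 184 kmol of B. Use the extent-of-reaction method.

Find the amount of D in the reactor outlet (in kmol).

Conversion of C: C consumed = 1ξ₁ = 0.296 × 879.1 → ξ₁ = 260.2 kmol.
B balance: n_B = 0 + 1ξ₁ − 1ξ₂ = 184 → ξ₂ = (1·260.2 − 184)/1 = 76.21 kmol.
Outlet amounts (n = n₀ + Σ ν·ξ):
  C: 879.1 − 1(260.2) = 618.9
  B: 0 + 1(260.2) − 1(76.21) = 184
  D: 0 + 2(76.21) = 152.4

152 kmol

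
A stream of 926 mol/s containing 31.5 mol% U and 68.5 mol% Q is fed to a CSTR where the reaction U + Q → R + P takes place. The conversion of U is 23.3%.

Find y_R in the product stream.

U reacted = 0.233 × 291.7 = 67.96 mol/s; ν_U = −1, so ξ = 67.96/1 = 67.96 mol/s.
Outlet amounts (n = n₀ + ν ξ):
  U: 291.7 − 1(67.96) = 223.7
  Q: 634.3 − 1(67.96) = 566.3
  R: 0 + 1(67.96) = 67.96
  P: 0 + 1(67.96) = 67.96
Total out = 926 mol/s; y_R = 67.96 / 926 = 0.0734.

0.0734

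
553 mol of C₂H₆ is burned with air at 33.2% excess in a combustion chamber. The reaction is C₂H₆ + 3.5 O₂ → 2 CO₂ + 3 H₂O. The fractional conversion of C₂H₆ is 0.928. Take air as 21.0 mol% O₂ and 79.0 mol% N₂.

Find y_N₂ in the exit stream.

Stoichiometric O₂ = 3.5 × 553 = 1936 mol; O₂ fed = 1936 × 1.332 = 2578 mol.
N₂ fed = 2578 × 79/21 = 9699 mol.
Fuel reacted = 0.928 × 553 → ξ = 513.2 mol.
Outlet (n = n₀ + ν ξ):
  C₂H₆: 553 − 1(513.2) = 39.82
  O₂: 2578 − 3.5(513.2) = 781.9
  N₂: 9699 (inert)
  CO₂: 0 + 2(513.2) = 1026
  H₂O: 0 + 3(513.2) = 1540
Total out = 13090 mol; y_N₂ = 9699 / 13090 = 0.7411.

0.741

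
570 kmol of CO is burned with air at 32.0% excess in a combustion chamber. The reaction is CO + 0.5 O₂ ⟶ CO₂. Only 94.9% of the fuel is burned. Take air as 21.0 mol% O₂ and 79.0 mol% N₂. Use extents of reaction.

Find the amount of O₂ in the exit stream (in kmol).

106 kmol

Stoichiometric O₂ = 0.5 × 570 = 285 kmol; O₂ fed = 285 × 1.320 = 376.2 kmol.
N₂ fed = 376.2 × 79/21 = 1415 kmol.
Fuel reacted = 0.949 × 570 → ξ = 540.9 kmol.
Outlet (n = n₀ + ν ξ):
  CO: 570 − 1(540.9) = 29.07
  O₂: 376.2 − 0.5(540.9) = 105.7
  N₂: 1415 (inert)
  CO₂: 0 + 1(540.9) = 540.9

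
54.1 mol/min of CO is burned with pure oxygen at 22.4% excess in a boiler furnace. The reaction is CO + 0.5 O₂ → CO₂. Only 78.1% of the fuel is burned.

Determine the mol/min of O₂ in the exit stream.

Stoichiometric O₂ = 0.5 × 54.1 = 27.05 mol/min; O₂ fed = 27.05 × 1.224 = 33.11 mol/min.
Fuel reacted = 0.781 × 54.1 → ξ = 42.25 mol/min.
Outlet (n = n₀ + ν ξ):
  CO: 54.1 − 1(42.25) = 11.85
  O₂: 33.11 − 0.5(42.25) = 11.98
  CO₂: 0 + 1(42.25) = 42.25

12 mol/min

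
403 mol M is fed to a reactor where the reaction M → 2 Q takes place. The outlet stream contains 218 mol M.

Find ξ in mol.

ξ = 185 mol

For M: n = n₀ − 1ξ → 218 = 403 − 1ξ, giving ξ = 185 mol.
Outlet amounts (n = n₀ + ν ξ):
  M: 403 − 1(185) = 218
  Q: 0 + 2(185) = 370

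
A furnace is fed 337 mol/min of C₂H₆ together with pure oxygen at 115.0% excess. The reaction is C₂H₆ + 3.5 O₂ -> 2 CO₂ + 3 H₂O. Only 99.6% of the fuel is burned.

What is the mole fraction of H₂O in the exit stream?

0.331

Stoichiometric O₂ = 3.5 × 337 = 1180 mol/min; O₂ fed = 1180 × 2.150 = 2536 mol/min.
Fuel reacted = 0.996 × 337 → ξ = 335.7 mol/min.
Outlet (n = n₀ + ν ξ):
  C₂H₆: 337 − 1(335.7) = 1.348
  O₂: 2536 − 3.5(335.7) = 1361
  CO₂: 0 + 2(335.7) = 671.3
  H₂O: 0 + 3(335.7) = 1007
Total out = 3041 mol/min; y_H₂O = 1007 / 3041 = 0.3312.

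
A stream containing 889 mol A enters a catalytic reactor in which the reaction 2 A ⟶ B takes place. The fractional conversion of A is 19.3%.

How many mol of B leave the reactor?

A reacted = 0.193 × 889 = 171.6 mol; ν_A = −2, so ξ = 171.6/2 = 85.79 mol.
Outlet amounts (n = n₀ + ν ξ):
  A: 889 − 2(85.79) = 717.4
  B: 0 + 1(85.79) = 85.79

85.8 mol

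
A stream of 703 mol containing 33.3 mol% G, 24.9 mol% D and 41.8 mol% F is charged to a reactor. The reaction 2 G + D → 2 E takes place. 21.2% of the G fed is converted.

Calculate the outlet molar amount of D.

150 mol

G reacted = 0.212 × 234.1 = 49.63 mol; ν_G = −2, so ξ = 49.63/2 = 24.81 mol.
Outlet amounts (n = n₀ + ν ξ):
  G: 234.1 − 2(24.81) = 184.5
  D: 175 − 1(24.81) = 150.2
  E: 0 + 2(24.81) = 49.63
  F: 293.9 (inert)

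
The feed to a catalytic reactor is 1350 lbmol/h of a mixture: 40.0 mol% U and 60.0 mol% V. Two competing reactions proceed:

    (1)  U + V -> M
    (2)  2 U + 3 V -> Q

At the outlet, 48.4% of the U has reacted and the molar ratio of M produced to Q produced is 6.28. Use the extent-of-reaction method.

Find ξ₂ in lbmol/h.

ξ₂ = 31.6 lbmol/h

Conversion of U: U consumed = 0.484 × 540 = 261.4 lbmol/h = 1ξ₁ + 2ξ₂.
Selectivity: 1ξ₁ / (1ξ₂) = 6.28 → ξ₁ = 6.28 ξ₂.
Substitute: (1·6.28 + 2) ξ₂ = 261.4 → ξ₂ = 31.57 lbmol/h, ξ₁ = 198.2 lbmol/h.
Outlet amounts (n = n₀ + Σ ν·ξ):
  U: 540 − 1(198.2) − 2(31.57) = 278.6
  V: 810 − 1(198.2) − 3(31.57) = 517.1
  M: 0 + 1(198.2) = 198.2
  Q: 0 + 1(31.57) = 31.57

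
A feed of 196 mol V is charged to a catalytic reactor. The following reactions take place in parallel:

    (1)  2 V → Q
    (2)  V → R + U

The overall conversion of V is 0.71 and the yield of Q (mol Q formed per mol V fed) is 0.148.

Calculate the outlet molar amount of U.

81.1 mol

Yield of Q: 1ξ₁ / 196 = 0.148 → ξ₁ = 29.01 mol.
Conversion of V: 2ξ₁ + 1ξ₂ = 0.71 × 196 = 139.2 → ξ₂ = 81.14 mol.
Outlet amounts (n = n₀ + Σ ν·ξ):
  V: 196 − 2(29.01) − 1(81.14) = 56.84
  Q: 0 + 1(29.01) = 29.01
  R: 0 + 1(81.14) = 81.14
  U: 0 + 1(81.14) = 81.14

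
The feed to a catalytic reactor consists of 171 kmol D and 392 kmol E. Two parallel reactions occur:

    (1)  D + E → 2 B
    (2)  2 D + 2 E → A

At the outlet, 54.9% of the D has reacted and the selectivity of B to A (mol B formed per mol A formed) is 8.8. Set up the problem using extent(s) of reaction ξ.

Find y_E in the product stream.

0.574

Conversion of D: D consumed = 0.549 × 171 = 93.88 kmol = 1ξ₁ + 2ξ₂.
Selectivity: 2ξ₁ / (1ξ₂) = 8.8 → ξ₁ = 4.4 ξ₂.
Substitute: (1·4.4 + 2) ξ₂ = 93.88 → ξ₂ = 14.67 kmol, ξ₁ = 64.54 kmol.
Outlet amounts (n = n₀ + Σ ν·ξ):
  D: 171 − 1(64.54) − 2(14.67) = 77.12
  E: 392 − 1(64.54) − 2(14.67) = 298.1
  B: 0 + 2(64.54) = 129.1
  A: 0 + 1(14.67) = 14.67
Total out = 519 kmol; y_E = 298.1 / 519 = 0.5744.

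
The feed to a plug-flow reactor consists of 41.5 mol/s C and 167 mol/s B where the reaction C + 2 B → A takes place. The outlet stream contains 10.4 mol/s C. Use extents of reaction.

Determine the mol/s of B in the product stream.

For C: n = n₀ − 1ξ → 10.4 = 41.5 − 1ξ, giving ξ = 31.1 mol/s.
Outlet amounts (n = n₀ + ν ξ):
  C: 41.5 − 1(31.1) = 10.4
  B: 167 − 2(31.1) = 104.8
  A: 0 + 1(31.1) = 31.1

105 mol/s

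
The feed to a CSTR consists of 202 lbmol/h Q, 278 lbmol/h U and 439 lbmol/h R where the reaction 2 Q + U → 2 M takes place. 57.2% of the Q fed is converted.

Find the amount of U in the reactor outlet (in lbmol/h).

220 lbmol/h

Q reacted = 0.572 × 202 = 115.5 lbmol/h; ν_Q = −2, so ξ = 115.5/2 = 57.77 lbmol/h.
Outlet amounts (n = n₀ + ν ξ):
  Q: 202 − 2(57.77) = 86.46
  U: 278 − 1(57.77) = 220.2
  M: 0 + 2(57.77) = 115.5
  R: 439 (inert)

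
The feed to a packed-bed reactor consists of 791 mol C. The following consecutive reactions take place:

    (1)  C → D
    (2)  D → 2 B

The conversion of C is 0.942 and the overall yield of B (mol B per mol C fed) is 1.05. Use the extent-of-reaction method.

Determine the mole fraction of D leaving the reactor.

0.273

Conversion of C: C consumed = 1ξ₁ = 0.942 × 791 → ξ₁ = 745.1 mol.
Yield of B: 2ξ₂ / 791 = 1.05 → ξ₂ = 415.3 mol.
Outlet amounts (n = n₀ + Σ ν·ξ):
  C: 791 − 1(745.1) = 45.88
  D: 0 + 1(745.1) − 1(415.3) = 329.8
  B: 0 + 2(415.3) = 830.6
Total out = 1206 mol; y_D = 329.8 / 1206 = 0.2734.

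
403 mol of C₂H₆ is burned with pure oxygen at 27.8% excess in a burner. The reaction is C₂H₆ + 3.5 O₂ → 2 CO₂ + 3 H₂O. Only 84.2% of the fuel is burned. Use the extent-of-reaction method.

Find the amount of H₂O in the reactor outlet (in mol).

Stoichiometric O₂ = 3.5 × 403 = 1410 mol; O₂ fed = 1410 × 1.278 = 1803 mol.
Fuel reacted = 0.842 × 403 → ξ = 339.3 mol.
Outlet (n = n₀ + ν ξ):
  C₂H₆: 403 − 1(339.3) = 63.67
  O₂: 1803 − 3.5(339.3) = 615
  CO₂: 0 + 2(339.3) = 678.7
  H₂O: 0 + 3(339.3) = 1018

1020 mol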